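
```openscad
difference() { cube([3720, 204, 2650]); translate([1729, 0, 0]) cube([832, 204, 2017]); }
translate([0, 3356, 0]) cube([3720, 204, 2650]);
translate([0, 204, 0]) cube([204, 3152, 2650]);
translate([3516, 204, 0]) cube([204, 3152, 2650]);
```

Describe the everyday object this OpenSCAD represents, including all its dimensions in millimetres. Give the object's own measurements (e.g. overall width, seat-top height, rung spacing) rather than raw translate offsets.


A single room: four walls, each 2650 mm tall and 204 mm thick, enclosing an outside footprint 3720×3560 mm (x × y), no floor or roof. The front and back walls (−y and +y sides) run the full x-width; the side walls fit between their inner faces. A door opening 832 mm wide and 2017 mm tall is cut through the front wall from the floor up, its −x edge 1729 mm from the wall's −x end.


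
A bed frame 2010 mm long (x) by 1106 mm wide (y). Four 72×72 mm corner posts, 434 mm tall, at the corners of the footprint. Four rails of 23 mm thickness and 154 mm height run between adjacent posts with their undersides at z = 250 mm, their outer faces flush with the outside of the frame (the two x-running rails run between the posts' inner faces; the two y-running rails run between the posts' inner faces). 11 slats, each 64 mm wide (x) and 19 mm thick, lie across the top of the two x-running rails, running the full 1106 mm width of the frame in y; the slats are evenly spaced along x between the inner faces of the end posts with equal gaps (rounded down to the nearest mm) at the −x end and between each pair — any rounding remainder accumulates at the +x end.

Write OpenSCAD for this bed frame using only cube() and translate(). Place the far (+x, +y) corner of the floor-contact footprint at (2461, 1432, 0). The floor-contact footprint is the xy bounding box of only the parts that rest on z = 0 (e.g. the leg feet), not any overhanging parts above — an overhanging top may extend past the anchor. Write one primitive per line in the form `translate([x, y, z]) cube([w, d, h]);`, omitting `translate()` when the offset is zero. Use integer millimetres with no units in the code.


translate([451, 326, 0]) cube([72, 72, 434]);
translate([451, 1360, 0]) cube([72, 72, 434]);
translate([2389, 326, 0]) cube([72, 72, 434]);
translate([2389, 1360, 0]) cube([72, 72, 434]);
translate([523, 326, 250]) cube([1866, 23, 154]);
translate([523, 1409, 250]) cube([1866, 23, 154]);
translate([451, 398, 250]) cube([23, 962, 154]);
translate([2438, 398, 250]) cube([23, 962, 154]);
translate([619, 326, 404]) cube([64, 1106, 19]);
translate([779, 326, 404]) cube([64, 1106, 19]);
translate([939, 326, 404]) cube([64, 1106, 19]);
translate([1099, 326, 404]) cube([64, 1106, 19]);
translate([1259, 326, 404]) cube([64, 1106, 19]);
translate([1419, 326, 404]) cube([64, 1106, 19]);
translate([1579, 326, 404]) cube([64, 1106, 19]);
translate([1739, 326, 404]) cube([64, 1106, 19]);
translate([1899, 326, 404]) cube([64, 1106, 19]);
translate([2059, 326, 404]) cube([64, 1106, 19]);
translate([2219, 326, 404]) cube([64, 1106, 19]);


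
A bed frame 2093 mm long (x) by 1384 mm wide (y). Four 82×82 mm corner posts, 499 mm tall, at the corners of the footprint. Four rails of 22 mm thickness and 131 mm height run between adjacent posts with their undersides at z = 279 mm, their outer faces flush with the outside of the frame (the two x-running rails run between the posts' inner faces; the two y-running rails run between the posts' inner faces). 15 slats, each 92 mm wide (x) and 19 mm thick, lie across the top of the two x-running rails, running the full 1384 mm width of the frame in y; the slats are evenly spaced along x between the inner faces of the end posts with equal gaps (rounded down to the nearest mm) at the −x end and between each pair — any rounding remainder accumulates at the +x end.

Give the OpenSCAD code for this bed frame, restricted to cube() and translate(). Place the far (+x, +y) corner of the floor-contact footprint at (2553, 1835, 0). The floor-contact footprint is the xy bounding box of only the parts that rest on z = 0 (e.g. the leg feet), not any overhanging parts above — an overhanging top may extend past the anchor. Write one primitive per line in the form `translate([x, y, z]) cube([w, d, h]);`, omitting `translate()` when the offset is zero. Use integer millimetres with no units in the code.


translate([460, 451, 0]) cube([82, 82, 499]);
translate([460, 1753, 0]) cube([82, 82, 499]);
translate([2471, 451, 0]) cube([82, 82, 499]);
translate([2471, 1753, 0]) cube([82, 82, 499]);
translate([542, 451, 279]) cube([1929, 22, 131]);
translate([542, 1813, 279]) cube([1929, 22, 131]);
translate([460, 533, 279]) cube([22, 1220, 131]);
translate([2531, 533, 279]) cube([22, 1220, 131]);
translate([576, 451, 410]) cube([92, 1384, 19]);
translate([702, 451, 410]) cube([92, 1384, 19]);
translate([828, 451, 410]) cube([92, 1384, 19]);
translate([954, 451, 410]) cube([92, 1384, 19]);
translate([1080, 451, 410]) cube([92, 1384, 19]);
translate([1206, 451, 410]) cube([92, 1384, 19]);
translate([1332, 451, 410]) cube([92, 1384, 19]);
translate([1458, 451, 410]) cube([92, 1384, 19]);
translate([1584, 451, 410]) cube([92, 1384, 19]);
translate([1710, 451, 410]) cube([92, 1384, 19]);
translate([1836, 451, 410]) cube([92, 1384, 19]);
translate([1962, 451, 410]) cube([92, 1384, 19]);
translate([2088, 451, 410]) cube([92, 1384, 19]);
translate([2214, 451, 410]) cube([92, 1384, 19]);
translate([2340, 451, 410]) cube([92, 1384, 19]);


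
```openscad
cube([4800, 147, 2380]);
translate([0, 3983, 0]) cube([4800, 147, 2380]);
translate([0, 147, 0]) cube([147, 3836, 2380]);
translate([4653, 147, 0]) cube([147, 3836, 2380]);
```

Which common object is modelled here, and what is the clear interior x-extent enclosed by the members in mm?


A house (or room) frame. The interior width is 4506 mm.

Four 2380 mm walls enclosing a rectangle with no floor or roof — a room or house frame. Outside width is 4800 mm and wall thickness is 147 mm, so the interior width is 4800 − 2 × 147 = 4506 mm.


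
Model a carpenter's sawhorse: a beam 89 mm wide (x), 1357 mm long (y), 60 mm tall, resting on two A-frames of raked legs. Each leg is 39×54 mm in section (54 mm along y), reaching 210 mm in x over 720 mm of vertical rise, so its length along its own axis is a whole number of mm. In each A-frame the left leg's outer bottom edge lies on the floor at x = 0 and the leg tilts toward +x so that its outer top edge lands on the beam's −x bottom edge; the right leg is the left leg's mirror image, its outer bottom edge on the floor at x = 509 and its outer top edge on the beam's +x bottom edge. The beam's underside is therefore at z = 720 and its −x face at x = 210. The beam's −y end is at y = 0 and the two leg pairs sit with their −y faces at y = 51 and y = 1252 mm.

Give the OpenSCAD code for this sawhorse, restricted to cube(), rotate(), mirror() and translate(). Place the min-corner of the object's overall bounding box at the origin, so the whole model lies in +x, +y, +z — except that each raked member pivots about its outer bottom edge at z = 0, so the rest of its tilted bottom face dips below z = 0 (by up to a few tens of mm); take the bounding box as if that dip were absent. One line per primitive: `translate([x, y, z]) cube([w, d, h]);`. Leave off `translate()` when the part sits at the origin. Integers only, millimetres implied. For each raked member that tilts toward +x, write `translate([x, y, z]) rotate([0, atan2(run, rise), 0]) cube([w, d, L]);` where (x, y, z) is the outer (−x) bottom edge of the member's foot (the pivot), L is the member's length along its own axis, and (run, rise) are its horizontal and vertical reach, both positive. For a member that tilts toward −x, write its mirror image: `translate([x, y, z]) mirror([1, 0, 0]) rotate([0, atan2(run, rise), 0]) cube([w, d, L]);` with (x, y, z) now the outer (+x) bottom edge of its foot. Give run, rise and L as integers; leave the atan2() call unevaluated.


translate([210, 0, 720]) cube([89, 1357, 60]);
translate([0, 51, 0]) rotate([0, atan2(210, 720), 0]) cube([39, 54, 750]);
translate([509, 51, 0]) mirror([1, 0, 0]) rotate([0, atan2(210, 720), 0]) cube([39, 54, 750]);
translate([0, 1252, 0]) rotate([0, atan2(210, 720), 0]) cube([39, 54, 750]);
translate([509, 1252, 0]) mirror([1, 0, 0]) rotate([0, atan2(210, 720), 0]) cube([39, 54, 750]);


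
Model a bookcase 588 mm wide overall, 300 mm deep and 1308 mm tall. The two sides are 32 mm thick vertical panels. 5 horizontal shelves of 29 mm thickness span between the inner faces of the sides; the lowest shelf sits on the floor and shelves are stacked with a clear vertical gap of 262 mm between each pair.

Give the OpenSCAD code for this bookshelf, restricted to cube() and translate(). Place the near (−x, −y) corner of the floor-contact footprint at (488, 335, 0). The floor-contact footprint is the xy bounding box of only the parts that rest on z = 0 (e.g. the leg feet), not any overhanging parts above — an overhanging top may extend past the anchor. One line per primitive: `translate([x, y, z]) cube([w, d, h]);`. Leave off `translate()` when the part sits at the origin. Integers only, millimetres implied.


translate([488, 335, 0]) cube([32, 300, 1308]);
translate([1044, 335, 0]) cube([32, 300, 1308]);
translate([520, 335, 0]) cube([524, 300, 29]);
translate([520, 335, 291]) cube([524, 300, 29]);
translate([520, 335, 582]) cube([524, 300, 29]);
translate([520, 335, 873]) cube([524, 300, 29]);
translate([520, 335, 1164]) cube([524, 300, 29]);


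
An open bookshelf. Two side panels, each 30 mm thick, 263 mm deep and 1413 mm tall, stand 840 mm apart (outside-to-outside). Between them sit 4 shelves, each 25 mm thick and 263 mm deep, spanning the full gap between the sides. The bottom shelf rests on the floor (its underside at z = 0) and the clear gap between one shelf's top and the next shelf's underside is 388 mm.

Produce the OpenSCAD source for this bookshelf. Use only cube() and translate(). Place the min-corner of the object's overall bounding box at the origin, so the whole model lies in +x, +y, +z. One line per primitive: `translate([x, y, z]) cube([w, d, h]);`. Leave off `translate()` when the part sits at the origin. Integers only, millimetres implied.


cube([30, 263, 1413]);
translate([810, 0, 0]) cube([30, 263, 1413]);
translate([30, 0, 0]) cube([780, 263, 25]);
translate([30, 0, 413]) cube([780, 263, 25]);
translate([30, 0, 826]) cube([780, 263, 25]);
translate([30, 0, 1239]) cube([780, 263, 25]);


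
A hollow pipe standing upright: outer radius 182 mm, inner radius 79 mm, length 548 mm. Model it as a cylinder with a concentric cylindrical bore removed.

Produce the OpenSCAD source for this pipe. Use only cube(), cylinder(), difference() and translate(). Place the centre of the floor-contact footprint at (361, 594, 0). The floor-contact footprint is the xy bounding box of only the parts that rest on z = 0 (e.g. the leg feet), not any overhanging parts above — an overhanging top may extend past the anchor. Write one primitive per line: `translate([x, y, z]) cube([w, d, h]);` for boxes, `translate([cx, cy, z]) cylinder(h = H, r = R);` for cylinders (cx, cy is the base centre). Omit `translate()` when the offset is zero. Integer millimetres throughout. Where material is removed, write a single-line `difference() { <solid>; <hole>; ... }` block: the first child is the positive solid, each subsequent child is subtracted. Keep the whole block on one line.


difference() { translate([361, 594, 0]) cylinder(h = 548, r = 182); translate([361, 594, 0]) cylinder(h = 548, r = 79); }


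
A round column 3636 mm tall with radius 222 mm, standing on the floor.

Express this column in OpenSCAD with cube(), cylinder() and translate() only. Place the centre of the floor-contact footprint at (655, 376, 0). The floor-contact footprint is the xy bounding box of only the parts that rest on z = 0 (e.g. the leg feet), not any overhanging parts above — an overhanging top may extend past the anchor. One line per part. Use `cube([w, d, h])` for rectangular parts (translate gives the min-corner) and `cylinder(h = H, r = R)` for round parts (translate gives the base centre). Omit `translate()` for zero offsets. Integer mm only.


translate([655, 376, 0]) cylinder(h = 3636, r = 222);


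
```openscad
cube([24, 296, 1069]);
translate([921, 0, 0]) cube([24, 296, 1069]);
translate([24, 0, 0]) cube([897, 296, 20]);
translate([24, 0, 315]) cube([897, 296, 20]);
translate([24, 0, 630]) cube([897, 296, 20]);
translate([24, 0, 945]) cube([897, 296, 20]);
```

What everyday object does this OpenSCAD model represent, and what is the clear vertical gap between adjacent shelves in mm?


A bookshelf. The clear shelf gap is 295 mm.

Two tall side panels with 4 horizontal boards between them — a bookshelf. The first two shelf undersides are at z = 0 and z = 315; with shelf thickness 20, the clear gap is 315 − 0 − 20 = 295 mm.


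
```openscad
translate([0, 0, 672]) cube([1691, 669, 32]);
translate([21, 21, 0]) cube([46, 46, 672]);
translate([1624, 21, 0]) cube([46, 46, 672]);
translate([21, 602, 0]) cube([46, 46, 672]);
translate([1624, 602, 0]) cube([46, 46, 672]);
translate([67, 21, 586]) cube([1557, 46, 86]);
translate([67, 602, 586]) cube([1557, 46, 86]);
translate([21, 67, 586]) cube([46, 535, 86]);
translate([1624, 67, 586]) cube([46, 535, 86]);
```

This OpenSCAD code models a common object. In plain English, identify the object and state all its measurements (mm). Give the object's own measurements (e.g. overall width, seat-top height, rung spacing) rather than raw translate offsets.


A table: top 1691 mm (x) × 669 mm (y), 32 mm thick, upper face at z = 704 mm, on four 46×46 mm square legs, each inset 21 mm from the nearest pair of top edges from z = 0 to the bottom of the top. Four apron rails, 46 mm thick and 86 mm tall, run between adjacent legs with their top edges flush with the underside of the top and their outer faces flush with the legs' outer faces.


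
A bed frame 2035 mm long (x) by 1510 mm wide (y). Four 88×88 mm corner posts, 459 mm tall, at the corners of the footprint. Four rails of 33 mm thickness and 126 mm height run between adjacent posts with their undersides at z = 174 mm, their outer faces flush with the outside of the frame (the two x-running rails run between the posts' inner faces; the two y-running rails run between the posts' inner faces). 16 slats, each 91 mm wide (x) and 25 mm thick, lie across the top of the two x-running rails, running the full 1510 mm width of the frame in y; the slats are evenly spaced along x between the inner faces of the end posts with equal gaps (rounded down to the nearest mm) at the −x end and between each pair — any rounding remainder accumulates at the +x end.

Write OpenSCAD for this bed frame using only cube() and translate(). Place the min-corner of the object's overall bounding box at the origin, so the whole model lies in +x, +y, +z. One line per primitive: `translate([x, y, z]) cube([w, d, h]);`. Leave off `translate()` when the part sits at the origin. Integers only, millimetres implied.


// slat z = rail_z + rail_h = 174 + 126 = 300
// slat gap = ⌊(1859 − 16·91) / 17⌋ = 23
cube([88, 88, 459]);
translate([0, 1422, 0]) cube([88, 88, 459]);
translate([1947, 0, 0]) cube([88, 88, 459]);
translate([1947, 1422, 0]) cube([88, 88, 459]);
translate([88, 0, 174]) cube([1859, 33, 126]);
translate([88, 1477, 174]) cube([1859, 33, 126]);
translate([0, 88, 174]) cube([33, 1334, 126]);
translate([2002, 88, 174]) cube([33, 1334, 126]);
translate([111, 0, 300]) cube([91, 1510, 25]);
translate([225, 0, 300]) cube([91, 1510, 25]);
translate([339, 0, 300]) cube([91, 1510, 25]);
translate([453, 0, 300]) cube([91, 1510, 25]);
translate([567, 0, 300]) cube([91, 1510, 25]);
translate([681, 0, 300]) cube([91, 1510, 25]);
translate([795, 0, 300]) cube([91, 1510, 25]);
translate([909, 0, 300]) cube([91, 1510, 25]);
translate([1023, 0, 300]) cube([91, 1510, 25]);
translate([1137, 0, 300]) cube([91, 1510, 25]);
translate([1251, 0, 300]) cube([91, 1510, 25]);
translate([1365, 0, 300]) cube([91, 1510, 25]);
translate([1479, 0, 300]) cube([91, 1510, 25]);
translate([1593, 0, 300]) cube([91, 1510, 25]);
translate([1707, 0, 300]) cube([91, 1510, 25]);
translate([1821, 0, 300]) cube([91, 1510, 25]);


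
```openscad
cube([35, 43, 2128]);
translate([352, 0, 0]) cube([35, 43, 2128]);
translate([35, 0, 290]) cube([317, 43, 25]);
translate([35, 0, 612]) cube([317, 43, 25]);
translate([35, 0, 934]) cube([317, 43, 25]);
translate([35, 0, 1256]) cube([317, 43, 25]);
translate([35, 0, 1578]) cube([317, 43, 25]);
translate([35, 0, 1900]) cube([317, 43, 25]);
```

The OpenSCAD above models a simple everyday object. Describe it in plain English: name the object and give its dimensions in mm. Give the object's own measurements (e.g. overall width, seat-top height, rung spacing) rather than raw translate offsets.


A straight ladder. Two 35×43 mm vertical rails, 2128 mm tall, stand 387 mm apart (outside-to-outside) with their front faces coplanar on the −y side. 6 rungs, each 43 mm deep and 25 mm tall, span between the inner faces of the rails, front faces flush with the rails. The lowest rung's underside is at z = 290 mm and rungs are spaced 322 mm apart (underside to underside).


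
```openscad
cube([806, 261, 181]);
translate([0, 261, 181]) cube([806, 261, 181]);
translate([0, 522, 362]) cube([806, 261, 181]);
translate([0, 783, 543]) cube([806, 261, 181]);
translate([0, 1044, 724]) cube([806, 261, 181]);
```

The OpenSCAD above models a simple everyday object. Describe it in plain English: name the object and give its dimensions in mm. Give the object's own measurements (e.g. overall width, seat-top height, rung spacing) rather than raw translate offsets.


A straight staircase of 5 solid steps. Each step is 806 mm wide (x), 261 mm deep (y, the going) and 181 mm tall (the rise). The first step rests on the floor; each subsequent step sits one going further in +y and one rise higher in +z, directly behind and above the previous step with no overlap.


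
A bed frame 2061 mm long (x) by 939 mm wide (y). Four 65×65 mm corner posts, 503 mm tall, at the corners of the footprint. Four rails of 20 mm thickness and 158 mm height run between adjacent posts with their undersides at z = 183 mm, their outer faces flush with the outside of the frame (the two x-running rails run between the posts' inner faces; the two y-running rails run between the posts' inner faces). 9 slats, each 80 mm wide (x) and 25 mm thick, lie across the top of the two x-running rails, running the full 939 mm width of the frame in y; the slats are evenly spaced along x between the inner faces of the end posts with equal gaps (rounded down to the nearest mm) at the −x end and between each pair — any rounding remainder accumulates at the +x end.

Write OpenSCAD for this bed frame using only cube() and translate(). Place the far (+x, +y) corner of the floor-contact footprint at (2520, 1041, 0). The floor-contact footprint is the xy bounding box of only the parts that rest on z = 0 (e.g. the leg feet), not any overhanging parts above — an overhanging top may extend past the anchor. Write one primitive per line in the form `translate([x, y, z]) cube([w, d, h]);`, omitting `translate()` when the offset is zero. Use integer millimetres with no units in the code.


// slat z = rail_z + rail_h = 183 + 158 = 341
// slat gap = ⌊(1931 − 9·80) / 10⌋ = 121
translate([459, 102, 0]) cube([65, 65, 503]);
translate([459, 976, 0]) cube([65, 65, 503]);
translate([2455, 102, 0]) cube([65, 65, 503]);
translate([2455, 976, 0]) cube([65, 65, 503]);
translate([524, 102, 183]) cube([1931, 20, 158]);
translate([524, 1021, 183]) cube([1931, 20, 158]);
translate([459, 167, 183]) cube([20, 809, 158]);
translate([2500, 167, 183]) cube([20, 809, 158]);
translate([645, 102, 341]) cube([80, 939, 25]);
translate([846, 102, 341]) cube([80, 939, 25]);
translate([1047, 102, 341]) cube([80, 939, 25]);
translate([1248, 102, 341]) cube([80, 939, 25]);
translate([1449, 102, 341]) cube([80, 939, 25]);
translate([1650, 102, 341]) cube([80, 939, 25]);
translate([1851, 102, 341]) cube([80, 939, 25]);
translate([2052, 102, 341]) cube([80, 939, 25]);
translate([2253, 102, 341]) cube([80, 939, 25]);


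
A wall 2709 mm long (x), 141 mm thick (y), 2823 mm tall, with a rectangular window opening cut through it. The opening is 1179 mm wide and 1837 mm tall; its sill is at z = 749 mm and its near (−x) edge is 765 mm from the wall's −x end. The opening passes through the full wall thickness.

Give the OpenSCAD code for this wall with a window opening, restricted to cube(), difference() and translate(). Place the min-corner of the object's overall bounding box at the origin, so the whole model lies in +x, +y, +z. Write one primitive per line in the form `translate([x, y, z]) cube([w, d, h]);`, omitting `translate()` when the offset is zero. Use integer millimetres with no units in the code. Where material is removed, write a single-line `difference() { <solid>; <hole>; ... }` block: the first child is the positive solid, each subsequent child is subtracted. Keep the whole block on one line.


difference() { cube([2709, 141, 2823]); translate([765, 0, 749]) cube([1179, 141, 1837]); }


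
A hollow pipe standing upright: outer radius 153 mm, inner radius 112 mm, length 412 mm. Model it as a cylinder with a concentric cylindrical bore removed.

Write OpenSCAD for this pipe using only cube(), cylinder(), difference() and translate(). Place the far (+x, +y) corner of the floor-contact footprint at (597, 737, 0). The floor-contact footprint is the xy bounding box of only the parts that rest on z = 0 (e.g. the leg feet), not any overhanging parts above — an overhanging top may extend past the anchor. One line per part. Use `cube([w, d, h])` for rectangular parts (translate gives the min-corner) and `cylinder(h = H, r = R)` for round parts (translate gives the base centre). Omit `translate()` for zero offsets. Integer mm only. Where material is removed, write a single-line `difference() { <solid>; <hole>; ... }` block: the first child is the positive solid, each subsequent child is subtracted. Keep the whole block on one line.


difference() { translate([444, 584, 0]) cylinder(h = 412, r = 153); translate([444, 584, 0]) cylinder(h = 412, r = 112); }


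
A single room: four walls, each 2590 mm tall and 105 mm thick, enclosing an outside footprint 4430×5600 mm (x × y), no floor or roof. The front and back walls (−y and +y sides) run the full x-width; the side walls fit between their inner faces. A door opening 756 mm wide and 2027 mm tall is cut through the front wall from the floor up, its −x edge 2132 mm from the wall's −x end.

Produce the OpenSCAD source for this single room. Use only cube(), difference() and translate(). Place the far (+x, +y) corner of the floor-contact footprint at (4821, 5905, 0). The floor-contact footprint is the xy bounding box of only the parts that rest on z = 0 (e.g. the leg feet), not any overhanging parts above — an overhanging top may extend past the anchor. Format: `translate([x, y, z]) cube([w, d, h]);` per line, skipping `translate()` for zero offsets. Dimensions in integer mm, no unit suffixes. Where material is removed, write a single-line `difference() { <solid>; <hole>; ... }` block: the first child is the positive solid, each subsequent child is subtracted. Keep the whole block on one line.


difference() { translate([391, 305, 0]) cube([4430, 105, 2590]); translate([2523, 305, 0]) cube([756, 105, 2027]); }
translate([391, 5800, 0]) cube([4430, 105, 2590]);
translate([391, 410, 0]) cube([105, 5390, 2590]);
translate([4716, 410, 0]) cube([105, 5390, 2590]);


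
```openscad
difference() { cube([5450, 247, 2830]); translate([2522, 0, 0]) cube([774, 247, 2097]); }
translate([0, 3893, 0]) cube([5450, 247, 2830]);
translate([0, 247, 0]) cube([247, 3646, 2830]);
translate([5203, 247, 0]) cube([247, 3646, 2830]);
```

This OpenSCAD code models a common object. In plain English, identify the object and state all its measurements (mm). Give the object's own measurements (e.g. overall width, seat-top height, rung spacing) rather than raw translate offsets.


A single room: four walls, each 2830 mm tall and 247 mm thick, enclosing an outside footprint 5450×4140 mm (x × y), no floor or roof. The front and back walls (−y and +y sides) run the full x-width; the side walls fit between their inner faces. A door opening 774 mm wide and 2097 mm tall is cut through the front wall from the floor up, its −x edge 2522 mm from the wall's −x end.


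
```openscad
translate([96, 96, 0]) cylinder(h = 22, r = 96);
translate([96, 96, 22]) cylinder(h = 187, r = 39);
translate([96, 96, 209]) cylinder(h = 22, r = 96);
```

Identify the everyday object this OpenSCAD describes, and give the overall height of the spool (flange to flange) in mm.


A spool. The overall height is 231 mm.

Three coaxial cylinders, large–small–large — a spool. Two 22 mm flanges and a 187 mm core give 22 + 187 + 22 = 231 mm.


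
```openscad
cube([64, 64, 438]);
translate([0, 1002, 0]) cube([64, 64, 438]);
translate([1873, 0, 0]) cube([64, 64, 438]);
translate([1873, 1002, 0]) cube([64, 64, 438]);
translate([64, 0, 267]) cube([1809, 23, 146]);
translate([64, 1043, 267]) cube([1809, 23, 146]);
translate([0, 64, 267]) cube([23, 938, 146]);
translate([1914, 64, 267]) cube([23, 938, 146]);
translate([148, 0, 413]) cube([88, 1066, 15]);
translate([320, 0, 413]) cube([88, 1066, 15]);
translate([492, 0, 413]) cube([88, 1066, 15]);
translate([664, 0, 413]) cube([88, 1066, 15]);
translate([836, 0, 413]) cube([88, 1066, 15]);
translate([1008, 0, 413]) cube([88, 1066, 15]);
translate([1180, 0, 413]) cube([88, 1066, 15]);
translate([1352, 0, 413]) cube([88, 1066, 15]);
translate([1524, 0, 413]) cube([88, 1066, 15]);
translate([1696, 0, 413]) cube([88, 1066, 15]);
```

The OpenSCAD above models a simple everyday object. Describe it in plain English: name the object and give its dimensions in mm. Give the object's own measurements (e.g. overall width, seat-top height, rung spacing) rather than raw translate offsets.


A bed frame 1937 mm long (x) by 1066 mm wide (y). Four 64×64 mm corner posts, 438 mm tall, at the corners of the footprint. Four rails of 23 mm thickness and 146 mm height run between adjacent posts with their undersides at z = 267 mm, their outer faces flush with the outside of the frame (the two x-running rails run between the posts' inner faces; the two y-running rails run between the posts' inner faces). 10 slats, each 88 mm wide (x) and 15 mm thick, lie across the top of the two x-running rails, running the full 1066 mm width of the frame in y; along x they sit between the end posts with a 84 mm gap after the −x posts and between neighbouring slats, leaving 89 mm before the +x posts.


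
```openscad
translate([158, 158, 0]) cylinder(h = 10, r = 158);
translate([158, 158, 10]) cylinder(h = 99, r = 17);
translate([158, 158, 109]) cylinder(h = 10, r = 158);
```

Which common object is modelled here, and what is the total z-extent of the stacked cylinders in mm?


A spool. The overall height is 119 mm.

Three coaxial cylinders, large–small–large — a spool. Two 10 mm flanges and a 99 mm core give 10 + 99 + 10 = 119 mm.


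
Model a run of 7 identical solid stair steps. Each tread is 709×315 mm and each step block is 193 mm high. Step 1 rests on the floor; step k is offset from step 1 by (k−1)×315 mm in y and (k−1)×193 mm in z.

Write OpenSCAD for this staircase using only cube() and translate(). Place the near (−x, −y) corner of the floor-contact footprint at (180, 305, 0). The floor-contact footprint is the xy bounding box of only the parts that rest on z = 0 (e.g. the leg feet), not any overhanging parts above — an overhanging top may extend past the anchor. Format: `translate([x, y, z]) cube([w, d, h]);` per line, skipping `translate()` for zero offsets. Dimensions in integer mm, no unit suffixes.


translate([180, 305, 0]) cube([709, 315, 193]);
translate([180, 620, 193]) cube([709, 315, 193]);
translate([180, 935, 386]) cube([709, 315, 193]);
translate([180, 1250, 579]) cube([709, 315, 193]);
translate([180, 1565, 772]) cube([709, 315, 193]);
translate([180, 1880, 965]) cube([709, 315, 193]);
translate([180, 2195, 1158]) cube([709, 315, 193]);


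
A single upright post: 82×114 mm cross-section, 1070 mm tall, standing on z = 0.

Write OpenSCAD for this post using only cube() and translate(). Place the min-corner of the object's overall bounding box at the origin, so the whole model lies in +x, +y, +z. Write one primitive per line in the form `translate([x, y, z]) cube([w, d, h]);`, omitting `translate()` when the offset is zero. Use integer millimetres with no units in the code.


cube([82, 114, 1070]);


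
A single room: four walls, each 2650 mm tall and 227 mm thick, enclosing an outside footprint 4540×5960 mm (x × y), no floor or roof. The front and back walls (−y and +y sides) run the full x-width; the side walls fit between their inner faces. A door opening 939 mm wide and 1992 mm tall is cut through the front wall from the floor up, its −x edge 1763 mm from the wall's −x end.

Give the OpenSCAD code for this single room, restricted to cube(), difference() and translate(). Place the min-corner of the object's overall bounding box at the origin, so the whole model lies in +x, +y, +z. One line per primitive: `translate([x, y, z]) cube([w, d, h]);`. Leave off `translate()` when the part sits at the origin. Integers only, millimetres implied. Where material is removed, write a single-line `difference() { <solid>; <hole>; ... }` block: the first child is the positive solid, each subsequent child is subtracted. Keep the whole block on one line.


difference() { cube([4540, 227, 2650]); translate([1763, 0, 0]) cube([939, 227, 1992]); }
translate([0, 5733, 0]) cube([4540, 227, 2650]);
translate([0, 227, 0]) cube([227, 5506, 2650]);
translate([4313, 227, 0]) cube([227, 5506, 2650]);


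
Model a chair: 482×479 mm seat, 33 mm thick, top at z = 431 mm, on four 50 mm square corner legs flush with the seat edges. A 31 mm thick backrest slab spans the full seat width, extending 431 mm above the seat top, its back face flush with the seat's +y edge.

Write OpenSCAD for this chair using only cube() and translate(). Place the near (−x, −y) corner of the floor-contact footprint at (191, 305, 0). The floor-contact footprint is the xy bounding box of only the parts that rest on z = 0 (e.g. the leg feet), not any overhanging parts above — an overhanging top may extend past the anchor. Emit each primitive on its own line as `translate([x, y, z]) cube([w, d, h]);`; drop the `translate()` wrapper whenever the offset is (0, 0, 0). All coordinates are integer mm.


translate([191, 305, 398]) cube([482, 479, 33]);
translate([191, 305, 0]) cube([50, 50, 398]);
translate([623, 305, 0]) cube([50, 50, 398]);
translate([191, 734, 0]) cube([50, 50, 398]);
translate([623, 734, 0]) cube([50, 50, 398]);
translate([191, 753, 431]) cube([482, 31, 431]);


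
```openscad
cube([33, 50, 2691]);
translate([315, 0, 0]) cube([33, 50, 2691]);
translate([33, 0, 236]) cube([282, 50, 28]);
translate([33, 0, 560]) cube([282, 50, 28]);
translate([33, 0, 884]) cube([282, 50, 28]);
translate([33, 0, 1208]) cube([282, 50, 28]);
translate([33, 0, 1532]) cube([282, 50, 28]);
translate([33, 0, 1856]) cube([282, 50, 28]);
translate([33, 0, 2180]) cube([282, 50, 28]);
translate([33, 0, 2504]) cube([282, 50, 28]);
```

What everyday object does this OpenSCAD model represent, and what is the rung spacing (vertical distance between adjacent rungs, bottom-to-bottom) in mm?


A ladder. The rung spacing is 324 mm.

Two tall 33×50 posts with 8 short bars between them — a ladder. Adjacent rungs sit at z = 236 and z = 560, so the spacing is 560 − 236 = 324 mm.


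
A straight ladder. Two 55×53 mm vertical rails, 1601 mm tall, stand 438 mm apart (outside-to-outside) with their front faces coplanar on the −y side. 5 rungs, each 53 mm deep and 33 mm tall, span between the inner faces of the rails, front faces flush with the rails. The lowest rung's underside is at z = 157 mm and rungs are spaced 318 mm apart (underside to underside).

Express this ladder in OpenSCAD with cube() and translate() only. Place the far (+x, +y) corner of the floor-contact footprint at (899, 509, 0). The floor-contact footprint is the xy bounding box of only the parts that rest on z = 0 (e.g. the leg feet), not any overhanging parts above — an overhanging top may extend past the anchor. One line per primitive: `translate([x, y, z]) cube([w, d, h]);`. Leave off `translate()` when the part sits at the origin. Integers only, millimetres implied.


translate([461, 456, 0]) cube([55, 53, 1601]);
translate([844, 456, 0]) cube([55, 53, 1601]);
translate([516, 456, 157]) cube([328, 53, 33]);
translate([516, 456, 475]) cube([328, 53, 33]);
translate([516, 456, 793]) cube([328, 53, 33]);
translate([516, 456, 1111]) cube([328, 53, 33]);
translate([516, 456, 1429]) cube([328, 53, 33]);


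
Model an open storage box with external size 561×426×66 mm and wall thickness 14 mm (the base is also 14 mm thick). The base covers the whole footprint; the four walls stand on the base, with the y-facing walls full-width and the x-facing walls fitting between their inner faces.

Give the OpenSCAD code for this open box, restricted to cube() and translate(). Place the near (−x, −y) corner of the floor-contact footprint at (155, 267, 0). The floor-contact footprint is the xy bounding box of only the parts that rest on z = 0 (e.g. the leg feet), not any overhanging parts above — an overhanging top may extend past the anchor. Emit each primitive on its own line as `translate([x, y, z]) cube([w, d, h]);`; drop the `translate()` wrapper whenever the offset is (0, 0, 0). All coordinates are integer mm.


translate([155, 267, 0]) cube([561, 426, 14]);
translate([155, 267, 14]) cube([561, 14, 52]);
translate([155, 679, 14]) cube([561, 14, 52]);
translate([155, 281, 14]) cube([14, 398, 52]);
translate([702, 281, 14]) cube([14, 398, 52]);


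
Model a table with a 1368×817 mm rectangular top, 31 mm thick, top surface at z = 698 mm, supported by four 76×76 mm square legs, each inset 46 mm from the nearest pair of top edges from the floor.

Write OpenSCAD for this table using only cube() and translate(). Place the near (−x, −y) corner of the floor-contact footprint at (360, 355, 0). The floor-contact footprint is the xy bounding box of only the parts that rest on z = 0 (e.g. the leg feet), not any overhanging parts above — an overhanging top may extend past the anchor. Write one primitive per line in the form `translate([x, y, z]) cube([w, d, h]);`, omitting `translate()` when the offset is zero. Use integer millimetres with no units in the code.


translate([314, 309, 667]) cube([1368, 817, 31]);
translate([360, 355, 0]) cube([76, 76, 667]);
translate([1560, 355, 0]) cube([76, 76, 667]);
translate([360, 1004, 0]) cube([76, 76, 667]);
translate([1560, 1004, 0]) cube([76, 76, 667]);


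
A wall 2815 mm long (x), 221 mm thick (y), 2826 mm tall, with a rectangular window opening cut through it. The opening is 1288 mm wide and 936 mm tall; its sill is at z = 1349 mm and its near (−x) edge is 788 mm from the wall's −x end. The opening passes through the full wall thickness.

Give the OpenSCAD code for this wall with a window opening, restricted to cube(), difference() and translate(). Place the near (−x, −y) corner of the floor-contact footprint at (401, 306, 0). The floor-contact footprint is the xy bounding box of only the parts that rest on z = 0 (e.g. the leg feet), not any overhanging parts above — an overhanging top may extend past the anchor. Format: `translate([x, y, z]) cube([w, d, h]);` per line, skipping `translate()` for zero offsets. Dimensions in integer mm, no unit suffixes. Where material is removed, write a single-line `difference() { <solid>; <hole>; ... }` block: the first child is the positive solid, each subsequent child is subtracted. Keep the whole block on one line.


difference() { translate([401, 306, 0]) cube([2815, 221, 2826]); translate([1189, 306, 1349]) cube([1288, 221, 936]); }


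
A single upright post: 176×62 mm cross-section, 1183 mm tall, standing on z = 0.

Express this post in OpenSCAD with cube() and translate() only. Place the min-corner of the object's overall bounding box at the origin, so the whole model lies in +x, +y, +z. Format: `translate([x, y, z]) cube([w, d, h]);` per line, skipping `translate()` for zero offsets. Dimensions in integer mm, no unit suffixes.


cube([176, 62, 1183]);


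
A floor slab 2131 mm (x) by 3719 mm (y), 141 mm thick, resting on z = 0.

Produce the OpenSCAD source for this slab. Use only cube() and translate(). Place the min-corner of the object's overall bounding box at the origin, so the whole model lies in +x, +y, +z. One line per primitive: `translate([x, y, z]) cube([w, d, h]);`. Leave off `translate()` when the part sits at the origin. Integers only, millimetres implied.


cube([2131, 3719, 141]);


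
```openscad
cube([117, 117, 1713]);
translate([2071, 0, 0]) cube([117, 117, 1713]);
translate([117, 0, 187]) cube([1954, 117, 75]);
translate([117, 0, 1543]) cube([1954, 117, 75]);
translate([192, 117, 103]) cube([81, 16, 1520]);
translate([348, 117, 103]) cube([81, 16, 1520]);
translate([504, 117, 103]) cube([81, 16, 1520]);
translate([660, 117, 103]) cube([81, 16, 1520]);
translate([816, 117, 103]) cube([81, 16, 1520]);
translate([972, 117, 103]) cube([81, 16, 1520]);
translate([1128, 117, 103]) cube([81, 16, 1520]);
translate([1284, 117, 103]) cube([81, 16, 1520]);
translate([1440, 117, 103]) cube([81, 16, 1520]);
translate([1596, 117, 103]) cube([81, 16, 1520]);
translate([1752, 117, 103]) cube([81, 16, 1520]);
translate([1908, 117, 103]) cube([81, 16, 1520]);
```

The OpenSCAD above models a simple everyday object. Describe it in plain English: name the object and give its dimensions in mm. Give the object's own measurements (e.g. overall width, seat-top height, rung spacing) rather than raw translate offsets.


A fence section. Two 117×117 mm posts, 1713 mm tall, stand on the floor with a clear span of 1954 mm between their inner faces. Two horizontal rails of 117×75 mm section span the gap between the posts with their undersides at z = 187 mm and z = 1543 mm, flush with the posts' −y face. 12 pickets, each 81 mm wide, 16 mm thick and 1520 mm tall, are fixed to the +y face of the rails with their bottoms at z = 103 mm, spaced across the span with a 75 mm gap after the −x post and between neighbouring pickets, with 82 mm left before the +x post.


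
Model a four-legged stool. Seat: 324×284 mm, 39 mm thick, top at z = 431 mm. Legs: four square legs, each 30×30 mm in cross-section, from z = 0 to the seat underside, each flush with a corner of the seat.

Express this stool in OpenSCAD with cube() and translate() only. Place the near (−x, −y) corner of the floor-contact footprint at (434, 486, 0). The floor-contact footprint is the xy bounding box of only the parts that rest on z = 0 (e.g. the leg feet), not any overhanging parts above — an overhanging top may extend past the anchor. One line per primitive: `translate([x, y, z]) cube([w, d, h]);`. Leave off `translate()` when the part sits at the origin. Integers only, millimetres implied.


translate([434, 486, 392]) cube([324, 284, 39]);
translate([434, 486, 0]) cube([30, 30, 392]);
translate([728, 486, 0]) cube([30, 30, 392]);
translate([434, 740, 0]) cube([30, 30, 392]);
translate([728, 740, 0]) cube([30, 30, 392]);


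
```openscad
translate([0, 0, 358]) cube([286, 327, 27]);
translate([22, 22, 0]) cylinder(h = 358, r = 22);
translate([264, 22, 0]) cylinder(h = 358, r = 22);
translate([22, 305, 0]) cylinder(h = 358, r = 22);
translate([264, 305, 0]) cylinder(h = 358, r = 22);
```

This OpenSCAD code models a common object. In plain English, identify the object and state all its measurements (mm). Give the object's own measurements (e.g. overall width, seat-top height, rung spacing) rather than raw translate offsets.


A four-legged stool. The seat is a 286×327×27 mm slab whose top surface is at z = 385 mm; four round legs, each 44 mm in diameter, run from the floor (z = 0) to the underside of the seat, each leg's axis is inset half a diameter from the nearest pair of seat edges (so the leg's bounding box is flush with the corner).
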